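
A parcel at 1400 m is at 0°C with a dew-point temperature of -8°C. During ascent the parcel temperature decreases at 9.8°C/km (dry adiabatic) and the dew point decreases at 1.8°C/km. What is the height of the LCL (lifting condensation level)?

T and T_d converge at 9.8 − 1.8 = 8°C per km
Height above start = (0 − (-8)) / 8 = 1 km
LCL altitude = 1400 m + 1000 m = 2400 m

2400 m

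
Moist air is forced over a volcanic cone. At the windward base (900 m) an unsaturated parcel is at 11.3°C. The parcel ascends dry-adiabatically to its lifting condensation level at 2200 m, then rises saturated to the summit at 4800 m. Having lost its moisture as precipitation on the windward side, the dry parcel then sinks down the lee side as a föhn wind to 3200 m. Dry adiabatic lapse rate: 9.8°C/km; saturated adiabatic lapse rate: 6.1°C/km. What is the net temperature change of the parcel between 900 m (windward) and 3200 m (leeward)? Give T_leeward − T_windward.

-12.92°C

Dry to 2200 m: -9.8 × 1.3 km = -12.74°C, so T = -1.44°C.
Saturated to 4800 m: -6.1 × 2.6 km = -15.86°C, so T = -17.3°C.
Dry descent to 3200 m: +9.8 × 1.6 km = +15.68°C, so T = -1.62°C.
Net change vs windward start: -1.62 − 11.3 = -12.92°C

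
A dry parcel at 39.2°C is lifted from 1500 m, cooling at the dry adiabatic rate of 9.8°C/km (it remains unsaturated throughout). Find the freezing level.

Height above start = (39.2 − 0) / 9.8 = 4 km
Altitude = 1500 m + 4000 m = 5500 m

5500 m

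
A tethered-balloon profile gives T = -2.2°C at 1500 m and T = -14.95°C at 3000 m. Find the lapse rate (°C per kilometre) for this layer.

Γ = −ΔT/Δz = (-2.2 − (-14.95)) / (3000 − 1500) m
  = 12.75°C / 1.5 km = 8.5°C/km

8.5°C/km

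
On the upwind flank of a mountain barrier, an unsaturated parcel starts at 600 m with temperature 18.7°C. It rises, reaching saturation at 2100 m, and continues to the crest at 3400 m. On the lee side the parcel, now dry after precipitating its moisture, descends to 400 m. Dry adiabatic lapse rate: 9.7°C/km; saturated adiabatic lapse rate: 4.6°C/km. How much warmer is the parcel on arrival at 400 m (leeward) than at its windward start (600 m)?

Dry to 2100 m: -9.7 × 1.5 km = -14.55°C, so T = 4.15°C.
Saturated to 3400 m: -4.6 × 1.3 km = -5.98°C, so T = -1.83°C.
Dry descent to 400 m: +9.7 × 3 km = +29.1°C, so T = 27.27°C.
Net change vs windward start: 27.27 − 18.7 = +8.57°C

+8.57°C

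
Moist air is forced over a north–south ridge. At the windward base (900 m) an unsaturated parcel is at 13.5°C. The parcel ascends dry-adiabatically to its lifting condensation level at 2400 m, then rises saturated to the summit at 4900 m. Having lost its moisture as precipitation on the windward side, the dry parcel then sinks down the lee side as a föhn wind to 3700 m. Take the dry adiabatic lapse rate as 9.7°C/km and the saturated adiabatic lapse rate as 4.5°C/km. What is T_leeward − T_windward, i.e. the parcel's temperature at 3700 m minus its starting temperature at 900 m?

-14.16°C

From 900 m to 2400 m (dry): cools by 9.7 × 1.5 = 14.55°C, giving -1.05°C.
From 2400 m to 4900 m (saturated): cools by 4.5 × 2.5 = 11.25°C, giving -12.3°C.
From 4900 m to 3700 m (dry descent): warms by 9.7 × 1.2 = 11.64°C, giving -0.66°C.
Net change vs windward start: -0.66 − 13.5 = -14.16°C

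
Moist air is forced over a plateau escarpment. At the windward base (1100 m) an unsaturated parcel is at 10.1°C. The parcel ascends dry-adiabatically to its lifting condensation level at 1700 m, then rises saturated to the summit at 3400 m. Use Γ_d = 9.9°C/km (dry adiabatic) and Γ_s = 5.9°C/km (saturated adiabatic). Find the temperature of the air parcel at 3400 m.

Dry to 1700 m: -9.9 × 0.6 km = -5.94°C, so T = 4.16°C.
Saturated to 3400 m: -5.9 × 1.7 km = -10.03°C, so T = -5.87°C.

-5.87°C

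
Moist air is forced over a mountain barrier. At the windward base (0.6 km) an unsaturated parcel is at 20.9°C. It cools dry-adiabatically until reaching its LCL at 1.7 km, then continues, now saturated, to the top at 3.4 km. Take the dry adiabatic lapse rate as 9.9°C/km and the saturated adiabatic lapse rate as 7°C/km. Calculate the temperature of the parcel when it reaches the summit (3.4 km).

-1.89°C

600 → 1700 m (dry, 9.9°C/km): ΔT = -9.9 × 1.1 = -10.89°C → T = 10.01°C
1700 → 3400 m (saturated, 7°C/km): ΔT = -7 × 1.7 = -11.9°C → T = -1.89°C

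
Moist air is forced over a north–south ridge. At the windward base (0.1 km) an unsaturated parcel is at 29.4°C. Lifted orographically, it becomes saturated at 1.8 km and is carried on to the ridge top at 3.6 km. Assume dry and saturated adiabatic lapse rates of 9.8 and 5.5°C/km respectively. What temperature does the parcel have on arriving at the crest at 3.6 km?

Dry to 1800 m: -9.8 × 1.7 km = -16.66°C, so T = 12.74°C.
Saturated to 3600 m: -5.5 × 1.8 km = -9.9°C, so T = 2.84°C.

2.84°C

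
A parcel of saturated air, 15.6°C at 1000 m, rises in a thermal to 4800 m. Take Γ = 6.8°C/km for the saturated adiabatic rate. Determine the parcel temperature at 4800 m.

-10.24°C

1000 → 4800 m (saturated adiabatic, 6.8°C/km): ΔT = -6.8 × 3.8 = -25.84°C → T = -10.24°C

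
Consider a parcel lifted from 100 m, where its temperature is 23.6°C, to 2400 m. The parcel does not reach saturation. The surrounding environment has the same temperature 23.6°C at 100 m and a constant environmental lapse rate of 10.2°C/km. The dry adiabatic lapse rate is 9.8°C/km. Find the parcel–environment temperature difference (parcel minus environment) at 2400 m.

+0.92°C (parcel warmer than environment)

Parcel:
  Dry to 2400 m: -9.8 × 2.3 km = -22.54°C, so T = 1.06°C.
Environment:
  Environment to 2400 m: -10.2 × 2.3 km = -23.46°C, so T = 0.14°C.
T_parcel − T_env = 1.06 − 0.14 = +0.92°C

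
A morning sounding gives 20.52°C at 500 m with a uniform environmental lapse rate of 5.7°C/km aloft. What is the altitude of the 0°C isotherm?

Height above start = (20.52 − 0) / 5.7 = 3.6 km
Altitude = 500 m + 3600 m = 4100 m

4100 m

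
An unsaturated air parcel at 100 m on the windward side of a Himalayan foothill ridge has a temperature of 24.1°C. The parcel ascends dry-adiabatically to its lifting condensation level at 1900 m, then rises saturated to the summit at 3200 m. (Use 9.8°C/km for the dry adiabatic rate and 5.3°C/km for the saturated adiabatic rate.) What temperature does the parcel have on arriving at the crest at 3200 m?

From 100 m to 1900 m (dry): cools by 9.8 × 1.8 = 17.64°C, giving 6.46°C.
From 1900 m to 3200 m (saturated): cools by 5.3 × 1.3 = 6.89°C, giving -0.43°C.

-0.43°C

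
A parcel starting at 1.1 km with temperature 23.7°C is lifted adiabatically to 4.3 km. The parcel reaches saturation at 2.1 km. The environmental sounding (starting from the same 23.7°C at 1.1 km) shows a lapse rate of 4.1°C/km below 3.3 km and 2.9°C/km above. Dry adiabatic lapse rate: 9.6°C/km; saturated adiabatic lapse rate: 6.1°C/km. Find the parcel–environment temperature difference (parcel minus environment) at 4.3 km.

-11.1°C (parcel cooler than environment)

Parcel:
  1100–2100 m, dry: Δz = 1 km ⇒ ΔT = -9.6°C; T = 14.1°C
  2100–4300 m, saturated: Δz = 2.2 km ⇒ ΔT = -13.42°C; T = 0.68°C
Environment:
  1100–3300 m, environment, lower layer: Δz = 2.2 km ⇒ ΔT = -9.02°C; T = 14.68°C
  3300–4300 m, environment, upper layer: Δz = 1 km ⇒ ΔT = -2.9°C; T = 11.78°C
T_parcel − T_env = 0.68 − 11.78 = -11.1°C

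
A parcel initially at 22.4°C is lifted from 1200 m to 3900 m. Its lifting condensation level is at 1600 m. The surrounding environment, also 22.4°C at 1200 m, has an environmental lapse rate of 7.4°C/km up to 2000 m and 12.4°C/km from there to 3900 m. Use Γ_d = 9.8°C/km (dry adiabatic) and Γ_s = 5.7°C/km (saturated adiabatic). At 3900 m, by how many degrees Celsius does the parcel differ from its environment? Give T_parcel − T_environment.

+12.45°C (parcel warmer than environment)

Parcel:
  Dry to 1600 m: -9.8 × 0.4 km = -3.92°C, so T = 18.48°C.
  Saturated to 3900 m: -5.7 × 2.3 km = -13.11°C, so T = 5.37°C.
Environment:
  Environment, lower layer to 2000 m: -7.4 × 0.8 km = -5.92°C, so T = 16.48°C.
  Environment, upper layer to 3900 m: -12.4 × 1.9 km = -23.56°C, so T = -7.08°C.
T_parcel − T_env = 5.37 − (-7.08) = +12.45°C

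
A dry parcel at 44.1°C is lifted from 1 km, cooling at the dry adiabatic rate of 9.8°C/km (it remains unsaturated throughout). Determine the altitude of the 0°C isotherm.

Height above start = (44.1 − 0) / 9.8 = 4.5 km
Altitude = 1000 m + 4500 m = 5500 m

5.5 km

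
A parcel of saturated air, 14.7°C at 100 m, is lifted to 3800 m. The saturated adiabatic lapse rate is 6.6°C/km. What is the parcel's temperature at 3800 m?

-9.72°C

100 → 3800 m (saturated adiabatic, 6.6°C/km): ΔT = -6.6 × 3.7 = -24.42°C → T = -9.72°C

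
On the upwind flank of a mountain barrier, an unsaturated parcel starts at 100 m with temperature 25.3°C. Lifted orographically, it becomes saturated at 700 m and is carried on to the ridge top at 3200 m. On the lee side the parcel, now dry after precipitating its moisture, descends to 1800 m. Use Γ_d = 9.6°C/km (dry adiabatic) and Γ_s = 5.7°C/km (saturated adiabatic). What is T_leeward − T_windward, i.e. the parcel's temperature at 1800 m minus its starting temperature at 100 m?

From 100 m to 700 m (dry): cools by 9.6 × 0.6 = 5.76°C, giving 19.54°C.
From 700 m to 3200 m (saturated): cools by 5.7 × 2.5 = 14.25°C, giving 5.29°C.
From 3200 m to 1800 m (dry descent): warms by 9.6 × 1.4 = 13.44°C, giving 18.73°C.
Net change vs windward start: 18.73 − 25.3 = -6.57°C

-6.57°C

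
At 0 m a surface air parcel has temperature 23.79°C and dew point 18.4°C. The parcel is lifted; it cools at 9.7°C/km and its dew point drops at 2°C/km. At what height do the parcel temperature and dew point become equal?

T and T_d converge at 9.7 − 2 = 7.7°C per km
Height above start = (23.79 − 18.4) / 7.7 = 0.7 km
LCL altitude = 0 m + 700 m = 700 m

700 m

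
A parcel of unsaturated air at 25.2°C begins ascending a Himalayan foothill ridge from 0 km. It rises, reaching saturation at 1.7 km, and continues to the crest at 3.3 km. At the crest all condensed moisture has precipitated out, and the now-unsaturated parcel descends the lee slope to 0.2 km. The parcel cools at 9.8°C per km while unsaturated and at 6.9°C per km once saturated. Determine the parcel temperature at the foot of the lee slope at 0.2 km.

Dry to 1700 m: -9.8 × 1.7 km = -16.66°C, so T = 8.54°C.
Saturated to 3300 m: -6.9 × 1.6 km = -11.04°C, so T = -2.5°C.
Dry descent to 200 m: +9.8 × 3.1 km = +30.38°C, so T = 27.88°C.

27.88°C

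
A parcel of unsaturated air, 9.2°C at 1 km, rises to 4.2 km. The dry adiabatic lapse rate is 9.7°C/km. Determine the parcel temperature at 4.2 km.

1000 → 4200 m (dry adiabatic, 9.7°C/km): ΔT = -9.7 × 3.2 = -31.04°C → T = -21.84°C

-21.84°C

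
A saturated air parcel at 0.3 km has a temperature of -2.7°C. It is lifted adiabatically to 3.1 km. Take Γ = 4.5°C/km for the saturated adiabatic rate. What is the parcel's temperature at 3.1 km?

-15.3°C

Saturated adiabatic to 3100 m: -4.5 × 2.8 km = -12.6°C, so T = -15.3°C.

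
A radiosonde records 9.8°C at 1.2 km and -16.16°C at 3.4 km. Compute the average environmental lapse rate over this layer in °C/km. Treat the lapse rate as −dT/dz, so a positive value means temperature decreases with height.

11.8°C/km

Γ = −ΔT/Δz = (9.8 − (-16.16)) / (3400 − 1200) m
  = 25.96°C / 2.2 km = 11.8°C/km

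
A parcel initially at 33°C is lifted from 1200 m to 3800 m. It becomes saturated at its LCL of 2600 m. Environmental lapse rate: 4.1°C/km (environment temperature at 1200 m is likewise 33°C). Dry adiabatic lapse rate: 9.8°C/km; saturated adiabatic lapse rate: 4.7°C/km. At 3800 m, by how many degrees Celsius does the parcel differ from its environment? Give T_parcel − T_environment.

Parcel:
  1200–2600 m, dry: Δz = 1.4 km ⇒ ΔT = -13.72°C; T = 19.28°C
  2600–3800 m, saturated: Δz = 1.2 km ⇒ ΔT = -5.64°C; T = 13.64°C
Environment:
  1200–3800 m, environment: Δz = 2.6 km ⇒ ΔT = -10.66°C; T = 22.34°C
T_parcel − T_env = 13.64 − 22.34 = -8.7°C

-8.7°C (parcel cooler than environment)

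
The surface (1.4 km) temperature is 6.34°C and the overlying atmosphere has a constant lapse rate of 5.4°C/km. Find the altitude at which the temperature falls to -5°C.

Height above start = (6.34 − (-5)) / 5.4 = 2.1 km
Altitude = 1400 m + 2100 m = 3500 m

3.5 km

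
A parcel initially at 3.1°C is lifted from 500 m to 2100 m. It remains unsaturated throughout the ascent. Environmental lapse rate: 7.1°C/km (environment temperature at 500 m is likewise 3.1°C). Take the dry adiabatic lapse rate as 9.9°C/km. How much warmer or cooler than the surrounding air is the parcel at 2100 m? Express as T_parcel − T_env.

-4.48°C (parcel cooler than environment)

Parcel:
  500 → 2100 m (dry, 9.9°C/km): ΔT = -9.9 × 1.6 = -15.84°C → T = -12.74°C
Environment:
  500 → 2100 m (environment, 7.1°C/km): ΔT = -7.1 × 1.6 = -11.36°C → T = -8.26°C
T_parcel − T_env = -12.74 − (-8.26) = -4.48°C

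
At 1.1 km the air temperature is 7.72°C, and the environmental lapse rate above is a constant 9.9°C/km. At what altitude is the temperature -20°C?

3.9 km

Height above start = (7.72 − (-20)) / 9.9 = 2.8 km
Altitude = 1100 m + 2800 m = 3900 m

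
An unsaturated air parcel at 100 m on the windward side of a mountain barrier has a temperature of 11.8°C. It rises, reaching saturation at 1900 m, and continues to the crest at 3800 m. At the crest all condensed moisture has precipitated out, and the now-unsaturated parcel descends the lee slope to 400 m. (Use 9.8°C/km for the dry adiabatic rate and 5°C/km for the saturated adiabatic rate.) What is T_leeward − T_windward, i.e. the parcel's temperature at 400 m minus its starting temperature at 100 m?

+6.18°C

100 → 1900 m (dry, 9.8°C/km): ΔT = -9.8 × 1.8 = -17.64°C → T = -5.84°C
1900 → 3800 m (saturated, 5°C/km): ΔT = -5 × 1.9 = -9.5°C → T = -15.34°C
3800 → 400 m (dry descent, 9.8°C/km): ΔT = +9.8 × 3.4 = +33.32°C → T = 17.98°C
Net change vs windward start: 17.98 − 11.8 = +6.18°C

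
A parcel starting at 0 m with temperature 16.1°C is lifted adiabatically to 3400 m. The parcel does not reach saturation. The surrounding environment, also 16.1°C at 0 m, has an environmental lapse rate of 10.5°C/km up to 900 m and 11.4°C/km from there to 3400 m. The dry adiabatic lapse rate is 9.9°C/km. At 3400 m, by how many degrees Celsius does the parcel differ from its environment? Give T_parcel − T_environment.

Parcel:
  0–3400 m, dry: Δz = 3.4 km ⇒ ΔT = -33.66°C; T = -17.56°C
Environment:
  0–900 m, environment, lower layer: Δz = 0.9 km ⇒ ΔT = -9.45°C; T = 6.65°C
  900–3400 m, environment, upper layer: Δz = 2.5 km ⇒ ΔT = -28.5°C; T = -21.85°C
T_parcel − T_env = -17.56 − (-21.85) = +4.29°C

+4.29°C (parcel warmer than environment)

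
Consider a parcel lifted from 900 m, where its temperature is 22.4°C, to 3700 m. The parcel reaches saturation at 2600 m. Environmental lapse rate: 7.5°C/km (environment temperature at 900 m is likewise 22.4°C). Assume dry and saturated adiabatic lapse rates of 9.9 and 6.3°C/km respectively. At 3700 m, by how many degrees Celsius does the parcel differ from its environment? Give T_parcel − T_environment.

-2.76°C (parcel cooler than environment)

Parcel:
  900 → 2600 m (dry, 9.9°C/km): ΔT = -9.9 × 1.7 = -16.83°C → T = 5.57°C
  2600 → 3700 m (saturated, 6.3°C/km): ΔT = -6.3 × 1.1 = -6.93°C → T = -1.36°C
Environment:
  900 → 3700 m (environment, 7.5°C/km): ΔT = -7.5 × 2.8 = -21°C → T = 1.4°C
T_parcel − T_env = -1.36 − 1.4 = -2.76°C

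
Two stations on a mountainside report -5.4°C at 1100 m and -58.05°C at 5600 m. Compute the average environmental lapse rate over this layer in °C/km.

Γ = −ΔT/Δz = (-5.4 − (-58.05)) / (5600 − 1100) m
  = 52.65°C / 4.5 km = 11.7°C/km

11.7°C/km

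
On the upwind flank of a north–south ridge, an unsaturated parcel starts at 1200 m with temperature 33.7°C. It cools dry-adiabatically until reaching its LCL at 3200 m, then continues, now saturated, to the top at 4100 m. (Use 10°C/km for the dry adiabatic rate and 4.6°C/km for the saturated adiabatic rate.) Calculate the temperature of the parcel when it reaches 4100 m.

1200–3200 m, dry: Δz = 2 km ⇒ ΔT = -20°C; T = 13.7°C
3200–4100 m, saturated: Δz = 0.9 km ⇒ ΔT = -4.14°C; T = 9.56°C

9.56°C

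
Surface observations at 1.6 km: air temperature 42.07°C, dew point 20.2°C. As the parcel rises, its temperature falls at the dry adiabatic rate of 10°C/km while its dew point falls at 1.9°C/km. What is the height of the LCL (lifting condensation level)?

4.3 km

T and T_d converge at 10 − 1.9 = 8.1°C per km
Height above start = (42.07 − 20.2) / 8.1 = 2.7 km
LCL altitude = 1600 m + 2700 m = 4300 m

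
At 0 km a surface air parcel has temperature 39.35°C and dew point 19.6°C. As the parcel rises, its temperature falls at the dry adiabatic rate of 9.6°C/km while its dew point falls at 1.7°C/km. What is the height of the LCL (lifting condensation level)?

2.5 km

T and T_d converge at 9.6 − 1.7 = 7.9°C per km
Height above start = (39.35 − 19.6) / 7.9 = 2.5 km
LCL altitude = 0 m + 2500 m = 2500 m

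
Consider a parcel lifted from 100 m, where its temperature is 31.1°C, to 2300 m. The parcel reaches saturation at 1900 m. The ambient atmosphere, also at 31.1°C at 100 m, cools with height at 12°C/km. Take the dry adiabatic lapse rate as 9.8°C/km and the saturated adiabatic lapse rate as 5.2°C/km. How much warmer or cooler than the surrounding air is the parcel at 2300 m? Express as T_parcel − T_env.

+6.68°C (parcel warmer than environment)

Parcel:
  100 → 1900 m (dry, 9.8°C/km): ΔT = -9.8 × 1.8 = -17.64°C → T = 13.46°C
  1900 → 2300 m (saturated, 5.2°C/km): ΔT = -5.2 × 0.4 = -2.08°C → T = 11.38°C
Environment:
  100 → 2300 m (environment, 12°C/km): ΔT = -12 × 2.2 = -26.4°C → T = 4.7°C
T_parcel − T_env = 11.38 − 4.7 = +6.68°C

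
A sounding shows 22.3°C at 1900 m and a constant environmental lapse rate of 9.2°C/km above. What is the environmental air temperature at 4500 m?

-1.62°C

Environmental to 4500 m: -9.2 × 2.6 km = -23.92°C, so T = -1.62°C.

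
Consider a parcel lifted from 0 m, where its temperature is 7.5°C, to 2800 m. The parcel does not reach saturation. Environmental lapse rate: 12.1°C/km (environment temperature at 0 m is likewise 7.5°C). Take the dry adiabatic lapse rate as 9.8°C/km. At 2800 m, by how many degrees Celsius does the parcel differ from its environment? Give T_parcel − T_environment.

+6.44°C (parcel warmer than environment)

Parcel:
  0–2800 m, dry: Δz = 2.8 km ⇒ ΔT = -27.44°C; T = -19.94°C
Environment:
  0–2800 m, environment: Δz = 2.8 km ⇒ ΔT = -33.88°C; T = -26.38°C
T_parcel − T_env = -19.94 − (-26.38) = +6.44°C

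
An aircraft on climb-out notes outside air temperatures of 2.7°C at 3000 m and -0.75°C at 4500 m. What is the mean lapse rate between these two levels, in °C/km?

Γ = −ΔT/Δz = (2.7 − (-0.75)) / (4500 − 3000) m
  = 3.45°C / 1.5 km = 2.3°C/km

2.3°C/km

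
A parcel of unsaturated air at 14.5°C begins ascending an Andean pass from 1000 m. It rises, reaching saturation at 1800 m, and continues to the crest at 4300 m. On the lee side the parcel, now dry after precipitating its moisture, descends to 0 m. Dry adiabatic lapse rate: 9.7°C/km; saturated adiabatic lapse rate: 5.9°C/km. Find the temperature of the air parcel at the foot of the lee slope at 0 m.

33.7°C

From 1000 m to 1800 m (dry): cools by 9.7 × 0.8 = 7.76°C, giving 6.74°C.
From 1800 m to 4300 m (saturated): cools by 5.9 × 2.5 = 14.75°C, giving -8.01°C.
From 4300 m to 0 m (dry descent): warms by 9.7 × 4.3 = 41.71°C, giving 33.7°C.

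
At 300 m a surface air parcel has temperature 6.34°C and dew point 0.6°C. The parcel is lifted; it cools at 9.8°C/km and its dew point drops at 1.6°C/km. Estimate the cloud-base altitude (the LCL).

1000 m

T and T_d converge at 9.8 − 1.6 = 8.2°C per km
Height above start = (6.34 − 0.6) / 8.2 = 0.7 km
LCL altitude = 300 m + 700 m = 1000 m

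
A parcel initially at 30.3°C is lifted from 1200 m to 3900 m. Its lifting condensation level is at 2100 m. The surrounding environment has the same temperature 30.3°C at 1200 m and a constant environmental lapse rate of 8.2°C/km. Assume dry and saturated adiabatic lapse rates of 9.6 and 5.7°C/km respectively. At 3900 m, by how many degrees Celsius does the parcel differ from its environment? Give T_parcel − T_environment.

Parcel:
  Dry to 2100 m: -9.6 × 0.9 km = -8.64°C, so T = 21.66°C.
  Saturated to 3900 m: -5.7 × 1.8 km = -10.26°C, so T = 11.4°C.
Environment:
  Environment to 3900 m: -8.2 × 2.7 km = -22.14°C, so T = 8.16°C.
T_parcel − T_env = 11.4 − 8.16 = +3.24°C

+3.24°C (parcel warmer than environment)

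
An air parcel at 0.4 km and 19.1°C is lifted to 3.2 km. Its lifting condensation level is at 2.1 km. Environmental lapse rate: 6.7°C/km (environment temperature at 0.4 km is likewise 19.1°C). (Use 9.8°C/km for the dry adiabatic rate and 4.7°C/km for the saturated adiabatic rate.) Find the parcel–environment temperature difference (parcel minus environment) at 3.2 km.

-3.07°C (parcel cooler than environment)

Parcel:
  Dry to 2100 m: -9.8 × 1.7 km = -16.66°C, so T = 2.44°C.
  Saturated to 3200 m: -4.7 × 1.1 km = -5.17°C, so T = -2.73°C.
Environment:
  Environment to 3200 m: -6.7 × 2.8 km = -18.76°C, so T = 0.34°C.
T_parcel − T_env = -2.73 − 0.34 = -3.07°C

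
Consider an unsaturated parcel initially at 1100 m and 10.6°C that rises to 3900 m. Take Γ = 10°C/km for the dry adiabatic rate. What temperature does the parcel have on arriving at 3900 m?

-17.4°C

From 1100 m to 3900 m (dry adiabatic): cools by 10 × 2.8 = 28°C, giving -17.4°C.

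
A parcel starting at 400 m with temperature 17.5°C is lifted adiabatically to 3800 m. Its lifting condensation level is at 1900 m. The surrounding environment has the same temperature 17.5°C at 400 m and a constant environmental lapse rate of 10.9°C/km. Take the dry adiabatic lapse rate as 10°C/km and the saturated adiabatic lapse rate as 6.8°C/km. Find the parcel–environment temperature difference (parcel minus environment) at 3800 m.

+9.14°C (parcel warmer than environment)

Parcel:
  From 400 m to 1900 m (dry): cools by 10 × 1.5 = 15°C, giving 2.5°C.
  From 1900 m to 3800 m (saturated): cools by 6.8 × 1.9 = 12.92°C, giving -10.42°C.
Environment:
  From 400 m to 3800 m (environment): cools by 10.9 × 3.4 = 37.06°C, giving -19.56°C.
T_parcel − T_env = -10.42 − (-19.56) = +9.14°C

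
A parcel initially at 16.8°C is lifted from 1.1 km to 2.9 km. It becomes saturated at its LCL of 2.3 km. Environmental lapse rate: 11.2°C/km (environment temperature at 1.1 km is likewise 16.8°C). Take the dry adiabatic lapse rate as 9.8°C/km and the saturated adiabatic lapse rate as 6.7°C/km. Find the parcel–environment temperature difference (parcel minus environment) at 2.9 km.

+4.38°C (parcel warmer than environment)

Parcel:
  1100–2300 m, dry: Δz = 1.2 km ⇒ ΔT = -11.76°C; T = 5.04°C
  2300–2900 m, saturated: Δz = 0.6 km ⇒ ΔT = -4.02°C; T = 1.02°C
Environment:
  1100–2900 m, environment: Δz = 1.8 km ⇒ ΔT = -20.16°C; T = -3.36°C
T_parcel − T_env = 1.02 − (-3.36) = +4.38°C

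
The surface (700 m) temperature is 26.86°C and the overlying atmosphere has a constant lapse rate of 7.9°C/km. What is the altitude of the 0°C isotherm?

Height above start = (26.86 − 0) / 7.9 = 3.4 km
Altitude = 700 m + 3400 m = 4100 m

4100 m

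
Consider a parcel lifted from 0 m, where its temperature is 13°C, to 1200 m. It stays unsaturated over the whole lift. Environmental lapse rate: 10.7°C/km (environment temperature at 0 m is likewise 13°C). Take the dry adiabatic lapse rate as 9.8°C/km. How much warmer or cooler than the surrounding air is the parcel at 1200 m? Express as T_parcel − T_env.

+1.08°C (parcel warmer than environment)

Parcel:
  0–1200 m, dry: Δz = 1.2 km ⇒ ΔT = -11.76°C; T = 1.24°C
Environment:
  0–1200 m, environment: Δz = 1.2 km ⇒ ΔT = -12.84°C; T = 0.16°C
T_parcel − T_env = 1.24 − 0.16 = +1.08°C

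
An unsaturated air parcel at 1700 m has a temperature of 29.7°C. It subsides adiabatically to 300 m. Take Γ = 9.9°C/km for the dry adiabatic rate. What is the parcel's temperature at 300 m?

43.56°C

1700 → 300 m (dry adiabatic, 9.9°C/km): ΔT = +9.9 × 1.4 = +13.86°C → T = 43.56°C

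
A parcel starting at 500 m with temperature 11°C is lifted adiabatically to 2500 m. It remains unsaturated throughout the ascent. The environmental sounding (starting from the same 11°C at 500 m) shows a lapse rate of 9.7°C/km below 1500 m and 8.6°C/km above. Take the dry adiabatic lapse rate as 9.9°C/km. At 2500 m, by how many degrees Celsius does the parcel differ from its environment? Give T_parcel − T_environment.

Parcel:
  500 → 2500 m (dry, 9.9°C/km): ΔT = -9.9 × 2 = -19.8°C → T = -8.8°C
Environment:
  500 → 1500 m (environment, lower layer, 9.7°C/km): ΔT = -9.7 × 1 = -9.7°C → T = 1.3°C
  1500 → 2500 m (environment, upper layer, 8.6°C/km): ΔT = -8.6 × 1 = -8.6°C → T = -7.3°C
T_parcel − T_env = -8.8 − (-7.3) = -1.5°C

-1.5°C (parcel cooler than environment)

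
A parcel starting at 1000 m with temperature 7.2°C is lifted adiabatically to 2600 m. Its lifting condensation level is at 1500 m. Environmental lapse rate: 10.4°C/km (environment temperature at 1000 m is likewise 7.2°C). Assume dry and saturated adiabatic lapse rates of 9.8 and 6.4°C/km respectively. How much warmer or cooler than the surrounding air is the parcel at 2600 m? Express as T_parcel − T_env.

Parcel:
  From 1000 m to 1500 m (dry): cools by 9.8 × 0.5 = 4.9°C, giving 2.3°C.
  From 1500 m to 2600 m (saturated): cools by 6.4 × 1.1 = 7.04°C, giving -4.74°C.
Environment:
  From 1000 m to 2600 m (environment): cools by 10.4 × 1.6 = 16.64°C, giving -9.44°C.
T_parcel − T_env = -4.74 − (-9.44) = +4.7°C

+4.7°C (parcel warmer than environment)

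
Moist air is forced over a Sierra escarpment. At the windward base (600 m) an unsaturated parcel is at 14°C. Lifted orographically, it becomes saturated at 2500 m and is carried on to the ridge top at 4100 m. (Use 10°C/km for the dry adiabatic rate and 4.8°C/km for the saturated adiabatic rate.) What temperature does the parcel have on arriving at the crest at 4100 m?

-12.68°C

600–2500 m, dry: Δz = 1.9 km ⇒ ΔT = -19°C; T = -5°C
2500–4100 m, saturated: Δz = 1.6 km ⇒ ΔT = -7.68°C; T = -12.68°C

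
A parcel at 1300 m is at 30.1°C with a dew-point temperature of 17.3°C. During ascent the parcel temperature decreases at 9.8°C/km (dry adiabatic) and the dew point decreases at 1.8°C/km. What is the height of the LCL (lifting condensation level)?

2900 m

T and T_d converge at 9.8 − 1.8 = 8°C per km
Height above start = (30.1 − 17.3) / 8 = 1.6 km
LCL altitude = 1300 m + 1600 m = 2900 m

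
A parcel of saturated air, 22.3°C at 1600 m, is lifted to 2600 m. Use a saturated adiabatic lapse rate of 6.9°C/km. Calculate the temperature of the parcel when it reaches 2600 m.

1600–2600 m, saturated adiabatic: Δz = 1 km ⇒ ΔT = -6.9°C; T = 15.4°C

15.4°C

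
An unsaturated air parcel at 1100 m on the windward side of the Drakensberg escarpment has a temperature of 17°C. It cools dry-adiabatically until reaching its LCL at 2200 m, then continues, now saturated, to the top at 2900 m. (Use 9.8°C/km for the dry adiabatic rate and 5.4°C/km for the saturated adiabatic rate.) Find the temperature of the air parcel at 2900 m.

From 1100 m to 2200 m (dry): cools by 9.8 × 1.1 = 10.78°C, giving 6.22°C.
From 2200 m to 2900 m (saturated): cools by 5.4 × 0.7 = 3.78°C, giving 2.44°C.

2.44°C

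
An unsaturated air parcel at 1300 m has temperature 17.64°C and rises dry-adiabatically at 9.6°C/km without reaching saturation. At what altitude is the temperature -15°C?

Height above start = (17.64 − (-15)) / 9.6 = 3.4 km
Altitude = 1300 m + 3400 m = 4700 m

4700 m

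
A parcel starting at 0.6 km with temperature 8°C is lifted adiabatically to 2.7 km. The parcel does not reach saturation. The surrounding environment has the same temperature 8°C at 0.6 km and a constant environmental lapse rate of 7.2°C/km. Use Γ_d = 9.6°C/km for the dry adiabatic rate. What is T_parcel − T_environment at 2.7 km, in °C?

Parcel:
  600–2700 m, dry: Δz = 2.1 km ⇒ ΔT = -20.16°C; T = -12.16°C
Environment:
  600–2700 m, environment: Δz = 2.1 km ⇒ ΔT = -15.12°C; T = -7.12°C
T_parcel − T_env = -12.16 − (-7.12) = -5.04°C

-5.04°C (parcel cooler than environment)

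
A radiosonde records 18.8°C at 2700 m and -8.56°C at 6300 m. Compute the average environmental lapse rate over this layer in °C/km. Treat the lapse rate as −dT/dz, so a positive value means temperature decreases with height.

7.6°C/km

Γ = −ΔT/Δz = (18.8 − (-8.56)) / (6300 − 2700) m
  = 27.36°C / 3.6 km = 7.6°C/km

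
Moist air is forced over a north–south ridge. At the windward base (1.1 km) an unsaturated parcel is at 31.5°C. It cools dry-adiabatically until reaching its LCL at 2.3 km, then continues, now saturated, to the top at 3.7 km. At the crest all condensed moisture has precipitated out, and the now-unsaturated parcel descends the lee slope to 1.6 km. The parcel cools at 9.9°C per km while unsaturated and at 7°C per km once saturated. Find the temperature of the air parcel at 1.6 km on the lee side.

From 1100 m to 2300 m (dry): cools by 9.9 × 1.2 = 11.88°C, giving 19.62°C.
From 2300 m to 3700 m (saturated): cools by 7 × 1.4 = 9.8°C, giving 9.82°C.
From 3700 m to 1600 m (dry descent): warms by 9.9 × 2.1 = 20.79°C, giving 30.61°C.

30.61°C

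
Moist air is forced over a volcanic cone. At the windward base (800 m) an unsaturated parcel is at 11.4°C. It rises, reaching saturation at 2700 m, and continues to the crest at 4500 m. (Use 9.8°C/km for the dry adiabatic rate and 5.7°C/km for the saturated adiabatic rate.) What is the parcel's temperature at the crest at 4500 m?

-17.48°C

800–2700 m, dry: Δz = 1.9 km ⇒ ΔT = -18.62°C; T = -7.22°C
2700–4500 m, saturated: Δz = 1.8 km ⇒ ΔT = -10.26°C; T = -17.48°C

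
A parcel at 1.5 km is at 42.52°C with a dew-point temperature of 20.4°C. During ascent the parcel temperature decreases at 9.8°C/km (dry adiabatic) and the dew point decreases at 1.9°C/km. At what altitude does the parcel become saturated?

4.3 km

T and T_d converge at 9.8 − 1.9 = 7.9°C per km
Height above start = (42.52 − 20.4) / 7.9 = 2.8 km
LCL altitude = 1500 m + 2800 m = 4300 m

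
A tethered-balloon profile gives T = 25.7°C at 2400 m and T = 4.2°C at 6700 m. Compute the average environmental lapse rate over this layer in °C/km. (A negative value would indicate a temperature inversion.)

5°C/km

Γ = −ΔT/Δz = (25.7 − 4.2) / (6700 − 2400) m
  = 21.5°C / 4.3 km = 5°C/km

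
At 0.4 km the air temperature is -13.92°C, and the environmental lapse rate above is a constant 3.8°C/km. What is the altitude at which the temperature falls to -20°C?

2 km

Height above start = (-13.92 − (-20)) / 3.8 = 1.6 km
Altitude = 400 m + 1600 m = 2000 m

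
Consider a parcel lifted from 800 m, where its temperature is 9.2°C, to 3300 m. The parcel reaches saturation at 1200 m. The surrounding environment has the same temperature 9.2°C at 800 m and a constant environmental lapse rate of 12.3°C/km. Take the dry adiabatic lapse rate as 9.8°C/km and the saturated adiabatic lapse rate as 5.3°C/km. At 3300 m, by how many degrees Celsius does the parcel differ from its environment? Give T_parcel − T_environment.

Parcel:
  800–1200 m, dry: Δz = 0.4 km ⇒ ΔT = -3.92°C; T = 5.28°C
  1200–3300 m, saturated: Δz = 2.1 km ⇒ ΔT = -11.13°C; T = -5.85°C
Environment:
  800–3300 m, environment: Δz = 2.5 km ⇒ ΔT = -30.75°C; T = -21.55°C
T_parcel − T_env = -5.85 − (-21.55) = +15.7°C

+15.7°C (parcel warmer than environment)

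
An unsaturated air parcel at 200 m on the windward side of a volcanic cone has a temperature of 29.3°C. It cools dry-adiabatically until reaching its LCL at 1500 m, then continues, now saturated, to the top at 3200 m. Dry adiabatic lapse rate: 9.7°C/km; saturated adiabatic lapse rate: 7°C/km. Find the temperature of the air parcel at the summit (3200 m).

200–1500 m, dry: Δz = 1.3 km ⇒ ΔT = -12.61°C; T = 16.69°C
1500–3200 m, saturated: Δz = 1.7 km ⇒ ΔT = -11.9°C; T = 4.79°C

4.79°C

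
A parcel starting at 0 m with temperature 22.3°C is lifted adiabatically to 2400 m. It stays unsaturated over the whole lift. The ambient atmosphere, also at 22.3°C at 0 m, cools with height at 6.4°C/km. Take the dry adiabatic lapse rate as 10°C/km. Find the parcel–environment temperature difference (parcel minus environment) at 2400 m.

-8.64°C (parcel cooler than environment)

Parcel:
  From 0 m to 2400 m (dry): cools by 10 × 2.4 = 24°C, giving -1.7°C.
Environment:
  From 0 m to 2400 m (environment): cools by 6.4 × 2.4 = 15.36°C, giving 6.94°C.
T_parcel − T_env = -1.7 − 6.94 = -8.64°C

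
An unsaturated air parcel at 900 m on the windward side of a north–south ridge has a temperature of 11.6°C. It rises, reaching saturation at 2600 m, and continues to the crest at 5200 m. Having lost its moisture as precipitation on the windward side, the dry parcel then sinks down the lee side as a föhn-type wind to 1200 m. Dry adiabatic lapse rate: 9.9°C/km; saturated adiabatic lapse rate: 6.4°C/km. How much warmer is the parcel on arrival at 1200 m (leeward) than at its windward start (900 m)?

+6.13°C

900–2600 m, dry: Δz = 1.7 km ⇒ ΔT = -16.83°C; T = -5.23°C
2600–5200 m, saturated: Δz = 2.6 km ⇒ ΔT = -16.64°C; T = -21.87°C
5200–1200 m, dry descent: Δz = 4 km ⇒ ΔT = +39.6°C; T = 17.73°C
Net change vs windward start: 17.73 − 11.6 = +6.13°C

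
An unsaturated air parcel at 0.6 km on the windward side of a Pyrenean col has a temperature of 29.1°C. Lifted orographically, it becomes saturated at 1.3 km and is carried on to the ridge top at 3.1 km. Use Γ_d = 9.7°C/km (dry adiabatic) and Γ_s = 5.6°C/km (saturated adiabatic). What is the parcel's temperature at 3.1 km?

12.23°C

600–1300 m, dry: Δz = 0.7 km ⇒ ΔT = -6.79°C; T = 22.31°C
1300–3100 m, saturated: Δz = 1.8 km ⇒ ΔT = -10.08°C; T = 12.23°C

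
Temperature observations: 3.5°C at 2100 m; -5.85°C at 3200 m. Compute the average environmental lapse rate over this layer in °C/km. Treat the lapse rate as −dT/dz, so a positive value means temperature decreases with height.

8.5°C/km

Γ = −ΔT/Δz = (3.5 − (-5.85)) / (3200 − 2100) m
  = 9.35°C / 1.1 km = 8.5°C/km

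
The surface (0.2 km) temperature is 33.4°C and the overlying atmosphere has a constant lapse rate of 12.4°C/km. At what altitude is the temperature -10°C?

3.7 km

Height above start = (33.4 − (-10)) / 12.4 = 3.5 km
Altitude = 200 m + 3500 m = 3700 m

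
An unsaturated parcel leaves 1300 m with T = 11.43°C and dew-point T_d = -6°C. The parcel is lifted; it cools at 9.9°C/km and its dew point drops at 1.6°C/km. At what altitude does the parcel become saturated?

3400 m

T and T_d converge at 9.9 − 1.6 = 8.3°C per km
Height above start = (11.43 − (-6)) / 8.3 = 2.1 km
LCL altitude = 1300 m + 2100 m = 3400 m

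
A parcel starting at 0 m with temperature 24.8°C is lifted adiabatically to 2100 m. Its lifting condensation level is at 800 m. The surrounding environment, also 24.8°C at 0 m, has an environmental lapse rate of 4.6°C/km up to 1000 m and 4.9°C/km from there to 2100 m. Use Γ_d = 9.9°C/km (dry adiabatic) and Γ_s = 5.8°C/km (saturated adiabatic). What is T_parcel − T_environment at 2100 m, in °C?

Parcel:
  From 0 m to 800 m (dry): cools by 9.9 × 0.8 = 7.92°C, giving 16.88°C.
  From 800 m to 2100 m (saturated): cools by 5.8 × 1.3 = 7.54°C, giving 9.34°C.
Environment:
  From 0 m to 1000 m (environment, lower layer): cools by 4.6 × 1 = 4.6°C, giving 20.2°C.
  From 1000 m to 2100 m (environment, upper layer): cools by 4.9 × 1.1 = 5.39°C, giving 14.81°C.
T_parcel − T_env = 9.34 − 14.81 = -5.47°C

-5.47°C (parcel cooler than environment)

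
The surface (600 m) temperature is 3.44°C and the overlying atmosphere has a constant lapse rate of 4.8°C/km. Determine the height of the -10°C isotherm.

3400 m

Height above start = (3.44 − (-10)) / 4.8 = 2.8 km
Altitude = 600 m + 2800 m = 3400 m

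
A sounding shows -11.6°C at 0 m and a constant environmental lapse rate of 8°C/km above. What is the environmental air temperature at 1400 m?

From 0 m to 1400 m (environmental): cools by 8 × 1.4 = 11.2°C, giving -22.8°C.

-22.8°C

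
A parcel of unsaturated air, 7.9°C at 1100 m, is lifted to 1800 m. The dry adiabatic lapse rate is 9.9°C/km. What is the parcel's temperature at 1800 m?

0.97°C

1100 → 1800 m (dry adiabatic, 9.9°C/km): ΔT = -9.9 × 0.7 = -6.93°C → T = 0.97°C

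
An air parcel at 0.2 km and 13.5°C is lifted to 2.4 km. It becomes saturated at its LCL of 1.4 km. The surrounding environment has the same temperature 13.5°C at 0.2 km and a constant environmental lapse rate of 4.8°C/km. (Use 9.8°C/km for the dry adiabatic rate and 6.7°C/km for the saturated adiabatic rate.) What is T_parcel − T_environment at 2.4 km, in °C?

Parcel:
  200–1400 m, dry: Δz = 1.2 km ⇒ ΔT = -11.76°C; T = 1.74°C
  1400–2400 m, saturated: Δz = 1 km ⇒ ΔT = -6.7°C; T = -4.96°C
Environment:
  200–2400 m, environment: Δz = 2.2 km ⇒ ΔT = -10.56°C; T = 2.94°C
T_parcel − T_env = -4.96 − 2.94 = -7.9°C

-7.9°C (parcel cooler than environment)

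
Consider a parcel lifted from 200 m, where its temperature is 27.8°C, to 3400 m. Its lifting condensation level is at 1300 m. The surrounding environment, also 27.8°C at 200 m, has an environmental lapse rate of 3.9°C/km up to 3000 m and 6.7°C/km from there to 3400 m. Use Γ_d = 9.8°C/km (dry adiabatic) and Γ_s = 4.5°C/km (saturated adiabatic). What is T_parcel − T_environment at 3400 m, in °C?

-6.63°C (parcel cooler than environment)

Parcel:
  From 200 m to 1300 m (dry): cools by 9.8 × 1.1 = 10.78°C, giving 17.02°C.
  From 1300 m to 3400 m (saturated): cools by 4.5 × 2.1 = 9.45°C, giving 7.57°C.
Environment:
  From 200 m to 3000 m (environment, lower layer): cools by 3.9 × 2.8 = 10.92°C, giving 16.88°C.
  From 3000 m to 3400 m (environment, upper layer): cools by 6.7 × 0.4 = 2.68°C, giving 14.2°C.
T_parcel − T_env = 7.57 − 14.2 = -6.63°C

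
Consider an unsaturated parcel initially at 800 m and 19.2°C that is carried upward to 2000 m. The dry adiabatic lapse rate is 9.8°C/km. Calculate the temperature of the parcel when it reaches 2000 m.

7.44°C

From 800 m to 2000 m (dry adiabatic): cools by 9.8 × 1.2 = 11.76°C, giving 7.44°C.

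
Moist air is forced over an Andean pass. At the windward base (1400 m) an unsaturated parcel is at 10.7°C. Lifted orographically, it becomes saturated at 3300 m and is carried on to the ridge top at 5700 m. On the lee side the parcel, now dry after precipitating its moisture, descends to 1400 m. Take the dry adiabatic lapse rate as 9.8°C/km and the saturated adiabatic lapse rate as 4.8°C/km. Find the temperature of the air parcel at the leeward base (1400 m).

22.7°C

1400–3300 m, dry: Δz = 1.9 km ⇒ ΔT = -18.62°C; T = -7.92°C
3300–5700 m, saturated: Δz = 2.4 km ⇒ ΔT = -11.52°C; T = -19.44°C
5700–1400 m, dry descent: Δz = 4.3 km ⇒ ΔT = +42.14°C; T = 22.7°C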